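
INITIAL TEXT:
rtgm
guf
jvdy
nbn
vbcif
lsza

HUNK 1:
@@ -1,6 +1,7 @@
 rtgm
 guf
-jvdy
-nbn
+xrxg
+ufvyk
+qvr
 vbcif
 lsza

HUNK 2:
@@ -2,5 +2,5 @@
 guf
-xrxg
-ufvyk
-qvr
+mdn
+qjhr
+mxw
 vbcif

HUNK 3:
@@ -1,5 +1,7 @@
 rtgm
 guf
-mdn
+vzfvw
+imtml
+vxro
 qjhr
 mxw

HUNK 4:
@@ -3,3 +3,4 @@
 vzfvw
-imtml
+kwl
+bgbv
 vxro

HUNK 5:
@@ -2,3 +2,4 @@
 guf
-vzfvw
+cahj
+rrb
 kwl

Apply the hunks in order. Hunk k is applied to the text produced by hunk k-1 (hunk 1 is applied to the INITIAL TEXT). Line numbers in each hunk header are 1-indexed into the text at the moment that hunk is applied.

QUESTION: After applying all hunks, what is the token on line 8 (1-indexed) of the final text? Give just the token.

Answer: qjhr

Derivation:
Hunk 1: at line 1 remove [jvdy,nbn] add [xrxg,ufvyk,qvr] -> 7 lines: rtgm guf xrxg ufvyk qvr vbcif lsza
Hunk 2: at line 2 remove [xrxg,ufvyk,qvr] add [mdn,qjhr,mxw] -> 7 lines: rtgm guf mdn qjhr mxw vbcif lsza
Hunk 3: at line 1 remove [mdn] add [vzfvw,imtml,vxro] -> 9 lines: rtgm guf vzfvw imtml vxro qjhr mxw vbcif lsza
Hunk 4: at line 3 remove [imtml] add [kwl,bgbv] -> 10 lines: rtgm guf vzfvw kwl bgbv vxro qjhr mxw vbcif lsza
Hunk 5: at line 2 remove [vzfvw] add [cahj,rrb] -> 11 lines: rtgm guf cahj rrb kwl bgbv vxro qjhr mxw vbcif lsza
Final line 8: qjhr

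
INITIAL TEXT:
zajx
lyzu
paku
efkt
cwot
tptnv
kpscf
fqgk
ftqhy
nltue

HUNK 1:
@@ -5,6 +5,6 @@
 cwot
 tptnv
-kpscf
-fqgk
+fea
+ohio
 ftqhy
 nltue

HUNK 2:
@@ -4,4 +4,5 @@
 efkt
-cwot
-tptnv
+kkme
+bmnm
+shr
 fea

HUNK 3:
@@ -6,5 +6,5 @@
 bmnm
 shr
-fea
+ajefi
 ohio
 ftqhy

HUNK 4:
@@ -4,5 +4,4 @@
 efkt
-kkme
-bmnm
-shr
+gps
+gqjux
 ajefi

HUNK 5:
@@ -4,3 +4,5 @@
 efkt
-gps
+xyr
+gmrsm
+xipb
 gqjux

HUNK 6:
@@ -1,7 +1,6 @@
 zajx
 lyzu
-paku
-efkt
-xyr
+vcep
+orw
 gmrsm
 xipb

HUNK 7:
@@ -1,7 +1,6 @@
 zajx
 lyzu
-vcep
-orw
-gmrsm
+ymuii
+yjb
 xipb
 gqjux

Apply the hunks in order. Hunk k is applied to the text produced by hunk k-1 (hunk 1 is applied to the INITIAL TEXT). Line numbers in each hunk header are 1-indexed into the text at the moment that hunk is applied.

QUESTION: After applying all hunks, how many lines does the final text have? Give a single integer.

Answer: 10

Derivation:
Hunk 1: at line 5 remove [kpscf,fqgk] add [fea,ohio] -> 10 lines: zajx lyzu paku efkt cwot tptnv fea ohio ftqhy nltue
Hunk 2: at line 4 remove [cwot,tptnv] add [kkme,bmnm,shr] -> 11 lines: zajx lyzu paku efkt kkme bmnm shr fea ohio ftqhy nltue
Hunk 3: at line 6 remove [fea] add [ajefi] -> 11 lines: zajx lyzu paku efkt kkme bmnm shr ajefi ohio ftqhy nltue
Hunk 4: at line 4 remove [kkme,bmnm,shr] add [gps,gqjux] -> 10 lines: zajx lyzu paku efkt gps gqjux ajefi ohio ftqhy nltue
Hunk 5: at line 4 remove [gps] add [xyr,gmrsm,xipb] -> 12 lines: zajx lyzu paku efkt xyr gmrsm xipb gqjux ajefi ohio ftqhy nltue
Hunk 6: at line 1 remove [paku,efkt,xyr] add [vcep,orw] -> 11 lines: zajx lyzu vcep orw gmrsm xipb gqjux ajefi ohio ftqhy nltue
Hunk 7: at line 1 remove [vcep,orw,gmrsm] add [ymuii,yjb] -> 10 lines: zajx lyzu ymuii yjb xipb gqjux ajefi ohio ftqhy nltue
Final line count: 10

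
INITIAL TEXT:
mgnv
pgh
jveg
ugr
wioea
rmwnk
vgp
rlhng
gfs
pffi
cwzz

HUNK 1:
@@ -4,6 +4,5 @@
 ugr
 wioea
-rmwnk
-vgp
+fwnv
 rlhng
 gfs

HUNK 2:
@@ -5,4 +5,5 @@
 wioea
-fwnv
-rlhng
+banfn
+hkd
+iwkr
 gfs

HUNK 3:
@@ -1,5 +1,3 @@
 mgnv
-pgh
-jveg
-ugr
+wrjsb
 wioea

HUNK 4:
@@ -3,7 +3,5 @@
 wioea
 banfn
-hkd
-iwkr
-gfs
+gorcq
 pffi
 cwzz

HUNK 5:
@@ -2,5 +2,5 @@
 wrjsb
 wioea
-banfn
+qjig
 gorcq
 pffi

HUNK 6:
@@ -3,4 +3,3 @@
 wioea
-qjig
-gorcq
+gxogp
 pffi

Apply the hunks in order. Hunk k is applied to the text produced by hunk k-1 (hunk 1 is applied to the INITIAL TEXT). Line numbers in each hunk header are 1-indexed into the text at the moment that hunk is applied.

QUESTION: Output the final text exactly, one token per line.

Answer: mgnv
wrjsb
wioea
gxogp
pffi
cwzz

Derivation:
Hunk 1: at line 4 remove [rmwnk,vgp] add [fwnv] -> 10 lines: mgnv pgh jveg ugr wioea fwnv rlhng gfs pffi cwzz
Hunk 2: at line 5 remove [fwnv,rlhng] add [banfn,hkd,iwkr] -> 11 lines: mgnv pgh jveg ugr wioea banfn hkd iwkr gfs pffi cwzz
Hunk 3: at line 1 remove [pgh,jveg,ugr] add [wrjsb] -> 9 lines: mgnv wrjsb wioea banfn hkd iwkr gfs pffi cwzz
Hunk 4: at line 3 remove [hkd,iwkr,gfs] add [gorcq] -> 7 lines: mgnv wrjsb wioea banfn gorcq pffi cwzz
Hunk 5: at line 2 remove [banfn] add [qjig] -> 7 lines: mgnv wrjsb wioea qjig gorcq pffi cwzz
Hunk 6: at line 3 remove [qjig,gorcq] add [gxogp] -> 6 lines: mgnv wrjsb wioea gxogp pffi cwzz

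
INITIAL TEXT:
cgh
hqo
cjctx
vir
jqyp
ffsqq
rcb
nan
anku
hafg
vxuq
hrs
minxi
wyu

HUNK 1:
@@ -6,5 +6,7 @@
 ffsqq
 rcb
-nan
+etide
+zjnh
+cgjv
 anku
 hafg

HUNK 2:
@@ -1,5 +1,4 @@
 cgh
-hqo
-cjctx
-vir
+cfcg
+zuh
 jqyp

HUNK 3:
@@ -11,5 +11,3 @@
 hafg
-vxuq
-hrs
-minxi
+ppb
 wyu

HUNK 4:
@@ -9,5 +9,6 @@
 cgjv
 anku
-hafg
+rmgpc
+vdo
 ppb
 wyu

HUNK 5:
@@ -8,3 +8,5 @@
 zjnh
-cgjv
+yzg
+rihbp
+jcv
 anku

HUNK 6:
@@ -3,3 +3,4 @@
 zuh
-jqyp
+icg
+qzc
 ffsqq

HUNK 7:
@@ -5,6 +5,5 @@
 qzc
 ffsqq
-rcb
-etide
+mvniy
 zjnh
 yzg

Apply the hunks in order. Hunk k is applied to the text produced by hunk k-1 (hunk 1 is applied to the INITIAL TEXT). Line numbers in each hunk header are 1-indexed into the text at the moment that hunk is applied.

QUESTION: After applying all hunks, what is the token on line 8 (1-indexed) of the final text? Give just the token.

Hunk 1: at line 6 remove [nan] add [etide,zjnh,cgjv] -> 16 lines: cgh hqo cjctx vir jqyp ffsqq rcb etide zjnh cgjv anku hafg vxuq hrs minxi wyu
Hunk 2: at line 1 remove [hqo,cjctx,vir] add [cfcg,zuh] -> 15 lines: cgh cfcg zuh jqyp ffsqq rcb etide zjnh cgjv anku hafg vxuq hrs minxi wyu
Hunk 3: at line 11 remove [vxuq,hrs,minxi] add [ppb] -> 13 lines: cgh cfcg zuh jqyp ffsqq rcb etide zjnh cgjv anku hafg ppb wyu
Hunk 4: at line 9 remove [hafg] add [rmgpc,vdo] -> 14 lines: cgh cfcg zuh jqyp ffsqq rcb etide zjnh cgjv anku rmgpc vdo ppb wyu
Hunk 5: at line 8 remove [cgjv] add [yzg,rihbp,jcv] -> 16 lines: cgh cfcg zuh jqyp ffsqq rcb etide zjnh yzg rihbp jcv anku rmgpc vdo ppb wyu
Hunk 6: at line 3 remove [jqyp] add [icg,qzc] -> 17 lines: cgh cfcg zuh icg qzc ffsqq rcb etide zjnh yzg rihbp jcv anku rmgpc vdo ppb wyu
Hunk 7: at line 5 remove [rcb,etide] add [mvniy] -> 16 lines: cgh cfcg zuh icg qzc ffsqq mvniy zjnh yzg rihbp jcv anku rmgpc vdo ppb wyu
Final line 8: zjnh

Answer: zjnh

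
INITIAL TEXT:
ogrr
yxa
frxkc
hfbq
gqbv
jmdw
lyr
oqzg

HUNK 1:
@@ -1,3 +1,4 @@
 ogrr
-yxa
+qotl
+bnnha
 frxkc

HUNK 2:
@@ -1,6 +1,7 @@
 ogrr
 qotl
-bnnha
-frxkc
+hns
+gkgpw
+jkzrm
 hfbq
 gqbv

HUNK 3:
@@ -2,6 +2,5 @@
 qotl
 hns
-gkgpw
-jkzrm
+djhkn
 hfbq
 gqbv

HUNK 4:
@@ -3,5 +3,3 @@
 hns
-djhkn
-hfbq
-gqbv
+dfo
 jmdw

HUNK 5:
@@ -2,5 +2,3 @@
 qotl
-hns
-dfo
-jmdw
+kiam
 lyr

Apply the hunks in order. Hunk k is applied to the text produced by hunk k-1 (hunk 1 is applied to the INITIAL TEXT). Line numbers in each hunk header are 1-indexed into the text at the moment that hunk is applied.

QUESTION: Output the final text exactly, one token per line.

Hunk 1: at line 1 remove [yxa] add [qotl,bnnha] -> 9 lines: ogrr qotl bnnha frxkc hfbq gqbv jmdw lyr oqzg
Hunk 2: at line 1 remove [bnnha,frxkc] add [hns,gkgpw,jkzrm] -> 10 lines: ogrr qotl hns gkgpw jkzrm hfbq gqbv jmdw lyr oqzg
Hunk 3: at line 2 remove [gkgpw,jkzrm] add [djhkn] -> 9 lines: ogrr qotl hns djhkn hfbq gqbv jmdw lyr oqzg
Hunk 4: at line 3 remove [djhkn,hfbq,gqbv] add [dfo] -> 7 lines: ogrr qotl hns dfo jmdw lyr oqzg
Hunk 5: at line 2 remove [hns,dfo,jmdw] add [kiam] -> 5 lines: ogrr qotl kiam lyr oqzg

Answer: ogrr
qotl
kiam
lyr
oqzg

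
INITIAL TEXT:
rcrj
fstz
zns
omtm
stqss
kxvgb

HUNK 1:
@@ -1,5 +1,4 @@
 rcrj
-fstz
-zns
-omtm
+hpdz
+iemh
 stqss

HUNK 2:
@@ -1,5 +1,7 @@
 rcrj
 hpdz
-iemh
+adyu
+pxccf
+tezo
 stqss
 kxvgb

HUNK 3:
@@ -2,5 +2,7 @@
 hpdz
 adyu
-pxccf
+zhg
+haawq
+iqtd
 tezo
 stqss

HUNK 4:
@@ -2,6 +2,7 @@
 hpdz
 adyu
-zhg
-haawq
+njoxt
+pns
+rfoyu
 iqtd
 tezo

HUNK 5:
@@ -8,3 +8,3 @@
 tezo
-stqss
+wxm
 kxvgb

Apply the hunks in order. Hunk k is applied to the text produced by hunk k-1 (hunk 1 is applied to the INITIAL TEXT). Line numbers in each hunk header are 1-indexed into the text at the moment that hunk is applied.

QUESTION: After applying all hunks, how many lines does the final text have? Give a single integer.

Answer: 10

Derivation:
Hunk 1: at line 1 remove [fstz,zns,omtm] add [hpdz,iemh] -> 5 lines: rcrj hpdz iemh stqss kxvgb
Hunk 2: at line 1 remove [iemh] add [adyu,pxccf,tezo] -> 7 lines: rcrj hpdz adyu pxccf tezo stqss kxvgb
Hunk 3: at line 2 remove [pxccf] add [zhg,haawq,iqtd] -> 9 lines: rcrj hpdz adyu zhg haawq iqtd tezo stqss kxvgb
Hunk 4: at line 2 remove [zhg,haawq] add [njoxt,pns,rfoyu] -> 10 lines: rcrj hpdz adyu njoxt pns rfoyu iqtd tezo stqss kxvgb
Hunk 5: at line 8 remove [stqss] add [wxm] -> 10 lines: rcrj hpdz adyu njoxt pns rfoyu iqtd tezo wxm kxvgb
Final line count: 10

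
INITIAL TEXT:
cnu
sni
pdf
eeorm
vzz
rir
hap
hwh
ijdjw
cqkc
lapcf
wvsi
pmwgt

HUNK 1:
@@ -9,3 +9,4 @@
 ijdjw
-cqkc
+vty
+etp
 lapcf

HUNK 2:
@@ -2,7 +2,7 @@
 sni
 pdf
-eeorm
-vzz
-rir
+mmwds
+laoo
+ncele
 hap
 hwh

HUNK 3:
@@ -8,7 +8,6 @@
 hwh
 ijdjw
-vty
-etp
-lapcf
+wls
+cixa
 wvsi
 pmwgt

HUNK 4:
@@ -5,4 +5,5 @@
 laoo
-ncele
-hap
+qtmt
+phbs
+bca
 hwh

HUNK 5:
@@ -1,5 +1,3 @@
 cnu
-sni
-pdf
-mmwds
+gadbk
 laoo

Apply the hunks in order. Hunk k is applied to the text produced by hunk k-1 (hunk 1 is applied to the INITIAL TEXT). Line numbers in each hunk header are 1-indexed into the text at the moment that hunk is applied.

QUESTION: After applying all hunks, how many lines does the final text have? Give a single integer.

Answer: 12

Derivation:
Hunk 1: at line 9 remove [cqkc] add [vty,etp] -> 14 lines: cnu sni pdf eeorm vzz rir hap hwh ijdjw vty etp lapcf wvsi pmwgt
Hunk 2: at line 2 remove [eeorm,vzz,rir] add [mmwds,laoo,ncele] -> 14 lines: cnu sni pdf mmwds laoo ncele hap hwh ijdjw vty etp lapcf wvsi pmwgt
Hunk 3: at line 8 remove [vty,etp,lapcf] add [wls,cixa] -> 13 lines: cnu sni pdf mmwds laoo ncele hap hwh ijdjw wls cixa wvsi pmwgt
Hunk 4: at line 5 remove [ncele,hap] add [qtmt,phbs,bca] -> 14 lines: cnu sni pdf mmwds laoo qtmt phbs bca hwh ijdjw wls cixa wvsi pmwgt
Hunk 5: at line 1 remove [sni,pdf,mmwds] add [gadbk] -> 12 lines: cnu gadbk laoo qtmt phbs bca hwh ijdjw wls cixa wvsi pmwgt
Final line count: 12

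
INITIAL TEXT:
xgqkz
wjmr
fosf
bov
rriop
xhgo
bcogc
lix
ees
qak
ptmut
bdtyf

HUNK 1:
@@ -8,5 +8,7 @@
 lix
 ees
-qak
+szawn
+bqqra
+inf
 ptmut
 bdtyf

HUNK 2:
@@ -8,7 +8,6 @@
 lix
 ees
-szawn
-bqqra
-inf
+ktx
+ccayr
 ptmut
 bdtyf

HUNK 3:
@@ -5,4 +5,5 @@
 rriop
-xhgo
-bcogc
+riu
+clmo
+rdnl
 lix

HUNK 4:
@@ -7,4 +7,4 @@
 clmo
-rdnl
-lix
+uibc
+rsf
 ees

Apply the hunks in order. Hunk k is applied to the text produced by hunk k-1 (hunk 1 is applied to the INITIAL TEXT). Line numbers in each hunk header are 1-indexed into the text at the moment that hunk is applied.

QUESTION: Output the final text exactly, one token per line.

Answer: xgqkz
wjmr
fosf
bov
rriop
riu
clmo
uibc
rsf
ees
ktx
ccayr
ptmut
bdtyf

Derivation:
Hunk 1: at line 8 remove [qak] add [szawn,bqqra,inf] -> 14 lines: xgqkz wjmr fosf bov rriop xhgo bcogc lix ees szawn bqqra inf ptmut bdtyf
Hunk 2: at line 8 remove [szawn,bqqra,inf] add [ktx,ccayr] -> 13 lines: xgqkz wjmr fosf bov rriop xhgo bcogc lix ees ktx ccayr ptmut bdtyf
Hunk 3: at line 5 remove [xhgo,bcogc] add [riu,clmo,rdnl] -> 14 lines: xgqkz wjmr fosf bov rriop riu clmo rdnl lix ees ktx ccayr ptmut bdtyf
Hunk 4: at line 7 remove [rdnl,lix] add [uibc,rsf] -> 14 lines: xgqkz wjmr fosf bov rriop riu clmo uibc rsf ees ktx ccayr ptmut bdtyf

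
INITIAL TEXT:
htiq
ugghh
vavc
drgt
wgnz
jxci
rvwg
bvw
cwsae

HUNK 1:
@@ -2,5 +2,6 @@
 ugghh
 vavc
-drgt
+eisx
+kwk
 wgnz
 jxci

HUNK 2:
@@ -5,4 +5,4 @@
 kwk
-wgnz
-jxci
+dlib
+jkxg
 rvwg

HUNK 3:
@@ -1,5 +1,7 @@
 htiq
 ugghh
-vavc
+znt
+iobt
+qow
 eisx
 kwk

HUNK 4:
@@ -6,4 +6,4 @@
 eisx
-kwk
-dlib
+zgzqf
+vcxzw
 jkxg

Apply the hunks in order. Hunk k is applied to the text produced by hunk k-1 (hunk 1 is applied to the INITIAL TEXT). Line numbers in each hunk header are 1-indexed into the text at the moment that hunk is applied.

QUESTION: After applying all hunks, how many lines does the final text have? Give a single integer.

Hunk 1: at line 2 remove [drgt] add [eisx,kwk] -> 10 lines: htiq ugghh vavc eisx kwk wgnz jxci rvwg bvw cwsae
Hunk 2: at line 5 remove [wgnz,jxci] add [dlib,jkxg] -> 10 lines: htiq ugghh vavc eisx kwk dlib jkxg rvwg bvw cwsae
Hunk 3: at line 1 remove [vavc] add [znt,iobt,qow] -> 12 lines: htiq ugghh znt iobt qow eisx kwk dlib jkxg rvwg bvw cwsae
Hunk 4: at line 6 remove [kwk,dlib] add [zgzqf,vcxzw] -> 12 lines: htiq ugghh znt iobt qow eisx zgzqf vcxzw jkxg rvwg bvw cwsae
Final line count: 12

Answer: 12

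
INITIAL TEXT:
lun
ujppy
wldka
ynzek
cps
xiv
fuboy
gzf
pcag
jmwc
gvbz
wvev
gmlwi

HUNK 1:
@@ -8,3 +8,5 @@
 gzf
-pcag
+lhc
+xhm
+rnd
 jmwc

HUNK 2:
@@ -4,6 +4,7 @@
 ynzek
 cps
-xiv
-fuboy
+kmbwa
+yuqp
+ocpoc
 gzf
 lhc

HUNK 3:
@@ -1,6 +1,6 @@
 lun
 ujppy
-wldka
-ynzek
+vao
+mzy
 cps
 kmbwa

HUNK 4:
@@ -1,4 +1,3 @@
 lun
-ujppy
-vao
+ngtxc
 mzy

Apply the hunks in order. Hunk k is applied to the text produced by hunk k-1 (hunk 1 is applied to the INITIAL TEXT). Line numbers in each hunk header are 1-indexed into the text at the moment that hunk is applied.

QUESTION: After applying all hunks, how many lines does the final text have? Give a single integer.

Answer: 15

Derivation:
Hunk 1: at line 8 remove [pcag] add [lhc,xhm,rnd] -> 15 lines: lun ujppy wldka ynzek cps xiv fuboy gzf lhc xhm rnd jmwc gvbz wvev gmlwi
Hunk 2: at line 4 remove [xiv,fuboy] add [kmbwa,yuqp,ocpoc] -> 16 lines: lun ujppy wldka ynzek cps kmbwa yuqp ocpoc gzf lhc xhm rnd jmwc gvbz wvev gmlwi
Hunk 3: at line 1 remove [wldka,ynzek] add [vao,mzy] -> 16 lines: lun ujppy vao mzy cps kmbwa yuqp ocpoc gzf lhc xhm rnd jmwc gvbz wvev gmlwi
Hunk 4: at line 1 remove [ujppy,vao] add [ngtxc] -> 15 lines: lun ngtxc mzy cps kmbwa yuqp ocpoc gzf lhc xhm rnd jmwc gvbz wvev gmlwi
Final line count: 15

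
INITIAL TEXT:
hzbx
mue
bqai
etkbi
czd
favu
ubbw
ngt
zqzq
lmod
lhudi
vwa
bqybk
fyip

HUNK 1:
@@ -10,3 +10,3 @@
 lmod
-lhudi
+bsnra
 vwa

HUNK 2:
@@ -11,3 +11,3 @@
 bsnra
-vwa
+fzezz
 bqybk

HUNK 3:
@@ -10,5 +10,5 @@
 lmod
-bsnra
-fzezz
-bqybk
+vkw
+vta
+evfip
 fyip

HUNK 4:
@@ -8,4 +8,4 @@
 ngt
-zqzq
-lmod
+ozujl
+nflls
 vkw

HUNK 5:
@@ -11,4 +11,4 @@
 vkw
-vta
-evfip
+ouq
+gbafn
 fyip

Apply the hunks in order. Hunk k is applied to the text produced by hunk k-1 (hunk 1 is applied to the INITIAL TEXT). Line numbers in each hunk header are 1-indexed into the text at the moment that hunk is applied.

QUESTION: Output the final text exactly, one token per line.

Answer: hzbx
mue
bqai
etkbi
czd
favu
ubbw
ngt
ozujl
nflls
vkw
ouq
gbafn
fyip

Derivation:
Hunk 1: at line 10 remove [lhudi] add [bsnra] -> 14 lines: hzbx mue bqai etkbi czd favu ubbw ngt zqzq lmod bsnra vwa bqybk fyip
Hunk 2: at line 11 remove [vwa] add [fzezz] -> 14 lines: hzbx mue bqai etkbi czd favu ubbw ngt zqzq lmod bsnra fzezz bqybk fyip
Hunk 3: at line 10 remove [bsnra,fzezz,bqybk] add [vkw,vta,evfip] -> 14 lines: hzbx mue bqai etkbi czd favu ubbw ngt zqzq lmod vkw vta evfip fyip
Hunk 4: at line 8 remove [zqzq,lmod] add [ozujl,nflls] -> 14 lines: hzbx mue bqai etkbi czd favu ubbw ngt ozujl nflls vkw vta evfip fyip
Hunk 5: at line 11 remove [vta,evfip] add [ouq,gbafn] -> 14 lines: hzbx mue bqai etkbi czd favu ubbw ngt ozujl nflls vkw ouq gbafn fyip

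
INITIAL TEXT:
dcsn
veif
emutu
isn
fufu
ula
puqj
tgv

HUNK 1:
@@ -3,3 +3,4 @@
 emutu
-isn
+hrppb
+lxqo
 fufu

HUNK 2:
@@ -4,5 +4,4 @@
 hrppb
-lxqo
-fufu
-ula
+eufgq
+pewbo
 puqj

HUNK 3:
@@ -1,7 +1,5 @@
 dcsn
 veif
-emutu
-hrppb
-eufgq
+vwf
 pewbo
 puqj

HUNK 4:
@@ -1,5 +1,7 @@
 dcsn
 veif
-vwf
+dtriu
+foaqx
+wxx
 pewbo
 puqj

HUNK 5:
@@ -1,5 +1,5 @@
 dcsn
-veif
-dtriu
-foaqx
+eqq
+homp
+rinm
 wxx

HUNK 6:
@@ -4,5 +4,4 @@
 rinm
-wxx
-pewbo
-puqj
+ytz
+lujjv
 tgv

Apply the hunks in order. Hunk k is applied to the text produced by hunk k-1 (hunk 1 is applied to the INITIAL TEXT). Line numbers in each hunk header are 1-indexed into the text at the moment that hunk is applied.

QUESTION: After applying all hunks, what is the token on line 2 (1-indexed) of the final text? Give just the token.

Answer: eqq

Derivation:
Hunk 1: at line 3 remove [isn] add [hrppb,lxqo] -> 9 lines: dcsn veif emutu hrppb lxqo fufu ula puqj tgv
Hunk 2: at line 4 remove [lxqo,fufu,ula] add [eufgq,pewbo] -> 8 lines: dcsn veif emutu hrppb eufgq pewbo puqj tgv
Hunk 3: at line 1 remove [emutu,hrppb,eufgq] add [vwf] -> 6 lines: dcsn veif vwf pewbo puqj tgv
Hunk 4: at line 1 remove [vwf] add [dtriu,foaqx,wxx] -> 8 lines: dcsn veif dtriu foaqx wxx pewbo puqj tgv
Hunk 5: at line 1 remove [veif,dtriu,foaqx] add [eqq,homp,rinm] -> 8 lines: dcsn eqq homp rinm wxx pewbo puqj tgv
Hunk 6: at line 4 remove [wxx,pewbo,puqj] add [ytz,lujjv] -> 7 lines: dcsn eqq homp rinm ytz lujjv tgv
Final line 2: eqq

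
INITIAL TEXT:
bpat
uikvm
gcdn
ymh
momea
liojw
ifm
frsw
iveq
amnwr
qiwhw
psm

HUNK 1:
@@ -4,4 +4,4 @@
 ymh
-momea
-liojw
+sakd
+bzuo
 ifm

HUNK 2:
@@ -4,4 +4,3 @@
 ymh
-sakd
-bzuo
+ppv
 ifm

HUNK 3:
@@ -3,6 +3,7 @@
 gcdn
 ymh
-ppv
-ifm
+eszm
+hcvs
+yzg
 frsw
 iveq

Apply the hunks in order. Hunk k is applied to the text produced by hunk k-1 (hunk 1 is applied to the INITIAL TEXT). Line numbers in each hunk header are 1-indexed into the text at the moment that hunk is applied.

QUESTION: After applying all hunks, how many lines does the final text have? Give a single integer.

Hunk 1: at line 4 remove [momea,liojw] add [sakd,bzuo] -> 12 lines: bpat uikvm gcdn ymh sakd bzuo ifm frsw iveq amnwr qiwhw psm
Hunk 2: at line 4 remove [sakd,bzuo] add [ppv] -> 11 lines: bpat uikvm gcdn ymh ppv ifm frsw iveq amnwr qiwhw psm
Hunk 3: at line 3 remove [ppv,ifm] add [eszm,hcvs,yzg] -> 12 lines: bpat uikvm gcdn ymh eszm hcvs yzg frsw iveq amnwr qiwhw psm
Final line count: 12

Answer: 12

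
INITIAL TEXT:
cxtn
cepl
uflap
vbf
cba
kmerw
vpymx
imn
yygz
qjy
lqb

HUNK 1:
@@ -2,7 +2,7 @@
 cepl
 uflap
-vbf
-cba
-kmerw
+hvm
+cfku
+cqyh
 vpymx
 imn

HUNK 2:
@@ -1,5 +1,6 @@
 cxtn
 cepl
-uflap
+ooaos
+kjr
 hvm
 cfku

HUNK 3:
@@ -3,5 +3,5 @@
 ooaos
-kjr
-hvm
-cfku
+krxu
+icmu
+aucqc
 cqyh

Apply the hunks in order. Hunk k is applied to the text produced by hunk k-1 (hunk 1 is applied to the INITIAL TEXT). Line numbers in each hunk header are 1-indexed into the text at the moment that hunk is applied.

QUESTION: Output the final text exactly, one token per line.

Answer: cxtn
cepl
ooaos
krxu
icmu
aucqc
cqyh
vpymx
imn
yygz
qjy
lqb

Derivation:
Hunk 1: at line 2 remove [vbf,cba,kmerw] add [hvm,cfku,cqyh] -> 11 lines: cxtn cepl uflap hvm cfku cqyh vpymx imn yygz qjy lqb
Hunk 2: at line 1 remove [uflap] add [ooaos,kjr] -> 12 lines: cxtn cepl ooaos kjr hvm cfku cqyh vpymx imn yygz qjy lqb
Hunk 3: at line 3 remove [kjr,hvm,cfku] add [krxu,icmu,aucqc] -> 12 lines: cxtn cepl ooaos krxu icmu aucqc cqyh vpymx imn yygz qjy lqb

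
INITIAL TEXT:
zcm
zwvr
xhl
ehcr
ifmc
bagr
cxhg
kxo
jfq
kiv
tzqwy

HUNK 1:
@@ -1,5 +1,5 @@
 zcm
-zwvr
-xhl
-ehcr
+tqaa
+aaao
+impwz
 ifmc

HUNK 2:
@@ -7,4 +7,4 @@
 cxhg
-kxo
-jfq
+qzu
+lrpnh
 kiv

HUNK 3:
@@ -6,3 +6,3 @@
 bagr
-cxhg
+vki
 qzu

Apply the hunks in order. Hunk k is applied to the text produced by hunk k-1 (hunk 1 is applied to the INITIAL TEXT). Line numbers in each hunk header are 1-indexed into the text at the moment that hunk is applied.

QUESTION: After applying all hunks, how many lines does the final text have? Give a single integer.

Answer: 11

Derivation:
Hunk 1: at line 1 remove [zwvr,xhl,ehcr] add [tqaa,aaao,impwz] -> 11 lines: zcm tqaa aaao impwz ifmc bagr cxhg kxo jfq kiv tzqwy
Hunk 2: at line 7 remove [kxo,jfq] add [qzu,lrpnh] -> 11 lines: zcm tqaa aaao impwz ifmc bagr cxhg qzu lrpnh kiv tzqwy
Hunk 3: at line 6 remove [cxhg] add [vki] -> 11 lines: zcm tqaa aaao impwz ifmc bagr vki qzu lrpnh kiv tzqwy
Final line count: 11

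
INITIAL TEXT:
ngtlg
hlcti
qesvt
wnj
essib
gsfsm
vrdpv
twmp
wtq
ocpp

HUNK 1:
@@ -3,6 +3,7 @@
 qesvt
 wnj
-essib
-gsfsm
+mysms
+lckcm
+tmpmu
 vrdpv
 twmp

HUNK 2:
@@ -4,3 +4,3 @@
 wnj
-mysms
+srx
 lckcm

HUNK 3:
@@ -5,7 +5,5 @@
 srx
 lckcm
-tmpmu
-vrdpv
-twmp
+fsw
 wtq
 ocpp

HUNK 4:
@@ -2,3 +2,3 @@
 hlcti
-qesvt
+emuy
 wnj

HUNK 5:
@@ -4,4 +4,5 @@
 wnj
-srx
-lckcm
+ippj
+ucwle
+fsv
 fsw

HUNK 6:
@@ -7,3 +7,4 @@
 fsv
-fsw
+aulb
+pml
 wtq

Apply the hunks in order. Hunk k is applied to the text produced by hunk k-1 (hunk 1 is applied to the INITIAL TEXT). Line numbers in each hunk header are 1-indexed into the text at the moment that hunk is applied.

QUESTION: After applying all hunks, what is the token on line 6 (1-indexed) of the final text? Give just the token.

Hunk 1: at line 3 remove [essib,gsfsm] add [mysms,lckcm,tmpmu] -> 11 lines: ngtlg hlcti qesvt wnj mysms lckcm tmpmu vrdpv twmp wtq ocpp
Hunk 2: at line 4 remove [mysms] add [srx] -> 11 lines: ngtlg hlcti qesvt wnj srx lckcm tmpmu vrdpv twmp wtq ocpp
Hunk 3: at line 5 remove [tmpmu,vrdpv,twmp] add [fsw] -> 9 lines: ngtlg hlcti qesvt wnj srx lckcm fsw wtq ocpp
Hunk 4: at line 2 remove [qesvt] add [emuy] -> 9 lines: ngtlg hlcti emuy wnj srx lckcm fsw wtq ocpp
Hunk 5: at line 4 remove [srx,lckcm] add [ippj,ucwle,fsv] -> 10 lines: ngtlg hlcti emuy wnj ippj ucwle fsv fsw wtq ocpp
Hunk 6: at line 7 remove [fsw] add [aulb,pml] -> 11 lines: ngtlg hlcti emuy wnj ippj ucwle fsv aulb pml wtq ocpp
Final line 6: ucwle

Answer: ucwle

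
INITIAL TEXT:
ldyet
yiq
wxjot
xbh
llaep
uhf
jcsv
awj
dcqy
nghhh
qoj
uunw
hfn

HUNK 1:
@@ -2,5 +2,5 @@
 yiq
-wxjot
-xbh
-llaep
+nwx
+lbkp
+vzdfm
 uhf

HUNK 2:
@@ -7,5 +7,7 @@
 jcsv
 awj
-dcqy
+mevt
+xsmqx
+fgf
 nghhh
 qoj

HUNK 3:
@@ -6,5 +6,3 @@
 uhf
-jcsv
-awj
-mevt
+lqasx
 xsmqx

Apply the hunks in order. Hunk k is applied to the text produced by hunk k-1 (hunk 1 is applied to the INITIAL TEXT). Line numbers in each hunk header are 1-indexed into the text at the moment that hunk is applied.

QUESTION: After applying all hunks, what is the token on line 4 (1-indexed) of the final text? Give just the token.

Hunk 1: at line 2 remove [wxjot,xbh,llaep] add [nwx,lbkp,vzdfm] -> 13 lines: ldyet yiq nwx lbkp vzdfm uhf jcsv awj dcqy nghhh qoj uunw hfn
Hunk 2: at line 7 remove [dcqy] add [mevt,xsmqx,fgf] -> 15 lines: ldyet yiq nwx lbkp vzdfm uhf jcsv awj mevt xsmqx fgf nghhh qoj uunw hfn
Hunk 3: at line 6 remove [jcsv,awj,mevt] add [lqasx] -> 13 lines: ldyet yiq nwx lbkp vzdfm uhf lqasx xsmqx fgf nghhh qoj uunw hfn
Final line 4: lbkp

Answer: lbkp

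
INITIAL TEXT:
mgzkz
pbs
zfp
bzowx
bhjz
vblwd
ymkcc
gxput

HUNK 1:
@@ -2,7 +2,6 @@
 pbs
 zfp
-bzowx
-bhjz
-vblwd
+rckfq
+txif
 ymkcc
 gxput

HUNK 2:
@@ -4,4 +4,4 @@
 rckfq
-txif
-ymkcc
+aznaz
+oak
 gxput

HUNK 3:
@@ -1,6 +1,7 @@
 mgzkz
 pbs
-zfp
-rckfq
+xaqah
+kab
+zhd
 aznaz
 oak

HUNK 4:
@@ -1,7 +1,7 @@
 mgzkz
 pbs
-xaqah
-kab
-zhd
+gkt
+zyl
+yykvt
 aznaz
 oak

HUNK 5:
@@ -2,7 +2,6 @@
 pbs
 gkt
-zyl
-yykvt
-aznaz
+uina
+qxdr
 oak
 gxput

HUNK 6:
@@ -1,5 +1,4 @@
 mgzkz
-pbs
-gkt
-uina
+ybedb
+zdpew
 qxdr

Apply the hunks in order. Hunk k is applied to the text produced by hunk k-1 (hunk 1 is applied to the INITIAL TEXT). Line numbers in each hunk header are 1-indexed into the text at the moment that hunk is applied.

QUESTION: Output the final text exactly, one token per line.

Hunk 1: at line 2 remove [bzowx,bhjz,vblwd] add [rckfq,txif] -> 7 lines: mgzkz pbs zfp rckfq txif ymkcc gxput
Hunk 2: at line 4 remove [txif,ymkcc] add [aznaz,oak] -> 7 lines: mgzkz pbs zfp rckfq aznaz oak gxput
Hunk 3: at line 1 remove [zfp,rckfq] add [xaqah,kab,zhd] -> 8 lines: mgzkz pbs xaqah kab zhd aznaz oak gxput
Hunk 4: at line 1 remove [xaqah,kab,zhd] add [gkt,zyl,yykvt] -> 8 lines: mgzkz pbs gkt zyl yykvt aznaz oak gxput
Hunk 5: at line 2 remove [zyl,yykvt,aznaz] add [uina,qxdr] -> 7 lines: mgzkz pbs gkt uina qxdr oak gxput
Hunk 6: at line 1 remove [pbs,gkt,uina] add [ybedb,zdpew] -> 6 lines: mgzkz ybedb zdpew qxdr oak gxput

Answer: mgzkz
ybedb
zdpew
qxdr
oak
gxput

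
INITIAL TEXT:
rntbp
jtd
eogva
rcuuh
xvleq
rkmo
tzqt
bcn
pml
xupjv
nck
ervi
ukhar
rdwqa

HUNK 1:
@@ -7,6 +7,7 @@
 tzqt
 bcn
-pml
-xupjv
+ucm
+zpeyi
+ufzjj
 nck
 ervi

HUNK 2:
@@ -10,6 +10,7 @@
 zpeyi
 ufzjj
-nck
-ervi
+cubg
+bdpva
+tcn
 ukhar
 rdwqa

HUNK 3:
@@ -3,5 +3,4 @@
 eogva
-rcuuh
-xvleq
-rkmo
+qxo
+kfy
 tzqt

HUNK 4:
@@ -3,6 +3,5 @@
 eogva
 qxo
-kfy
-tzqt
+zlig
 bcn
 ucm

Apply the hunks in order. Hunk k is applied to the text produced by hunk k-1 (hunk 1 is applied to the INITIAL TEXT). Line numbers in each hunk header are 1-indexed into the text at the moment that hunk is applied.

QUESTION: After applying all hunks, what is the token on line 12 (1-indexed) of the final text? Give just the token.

Hunk 1: at line 7 remove [pml,xupjv] add [ucm,zpeyi,ufzjj] -> 15 lines: rntbp jtd eogva rcuuh xvleq rkmo tzqt bcn ucm zpeyi ufzjj nck ervi ukhar rdwqa
Hunk 2: at line 10 remove [nck,ervi] add [cubg,bdpva,tcn] -> 16 lines: rntbp jtd eogva rcuuh xvleq rkmo tzqt bcn ucm zpeyi ufzjj cubg bdpva tcn ukhar rdwqa
Hunk 3: at line 3 remove [rcuuh,xvleq,rkmo] add [qxo,kfy] -> 15 lines: rntbp jtd eogva qxo kfy tzqt bcn ucm zpeyi ufzjj cubg bdpva tcn ukhar rdwqa
Hunk 4: at line 3 remove [kfy,tzqt] add [zlig] -> 14 lines: rntbp jtd eogva qxo zlig bcn ucm zpeyi ufzjj cubg bdpva tcn ukhar rdwqa
Final line 12: tcn

Answer: tcn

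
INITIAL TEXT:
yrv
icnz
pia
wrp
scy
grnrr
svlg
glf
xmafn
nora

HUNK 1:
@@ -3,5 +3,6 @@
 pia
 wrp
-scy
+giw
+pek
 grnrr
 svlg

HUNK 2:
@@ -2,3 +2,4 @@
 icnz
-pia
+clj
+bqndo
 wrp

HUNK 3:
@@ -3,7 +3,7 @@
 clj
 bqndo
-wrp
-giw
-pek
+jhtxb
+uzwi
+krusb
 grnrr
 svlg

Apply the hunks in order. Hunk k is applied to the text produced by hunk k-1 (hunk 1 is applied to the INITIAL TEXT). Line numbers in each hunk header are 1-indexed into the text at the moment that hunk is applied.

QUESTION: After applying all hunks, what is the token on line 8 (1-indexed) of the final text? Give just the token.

Answer: grnrr

Derivation:
Hunk 1: at line 3 remove [scy] add [giw,pek] -> 11 lines: yrv icnz pia wrp giw pek grnrr svlg glf xmafn nora
Hunk 2: at line 2 remove [pia] add [clj,bqndo] -> 12 lines: yrv icnz clj bqndo wrp giw pek grnrr svlg glf xmafn nora
Hunk 3: at line 3 remove [wrp,giw,pek] add [jhtxb,uzwi,krusb] -> 12 lines: yrv icnz clj bqndo jhtxb uzwi krusb grnrr svlg glf xmafn nora
Final line 8: grnrr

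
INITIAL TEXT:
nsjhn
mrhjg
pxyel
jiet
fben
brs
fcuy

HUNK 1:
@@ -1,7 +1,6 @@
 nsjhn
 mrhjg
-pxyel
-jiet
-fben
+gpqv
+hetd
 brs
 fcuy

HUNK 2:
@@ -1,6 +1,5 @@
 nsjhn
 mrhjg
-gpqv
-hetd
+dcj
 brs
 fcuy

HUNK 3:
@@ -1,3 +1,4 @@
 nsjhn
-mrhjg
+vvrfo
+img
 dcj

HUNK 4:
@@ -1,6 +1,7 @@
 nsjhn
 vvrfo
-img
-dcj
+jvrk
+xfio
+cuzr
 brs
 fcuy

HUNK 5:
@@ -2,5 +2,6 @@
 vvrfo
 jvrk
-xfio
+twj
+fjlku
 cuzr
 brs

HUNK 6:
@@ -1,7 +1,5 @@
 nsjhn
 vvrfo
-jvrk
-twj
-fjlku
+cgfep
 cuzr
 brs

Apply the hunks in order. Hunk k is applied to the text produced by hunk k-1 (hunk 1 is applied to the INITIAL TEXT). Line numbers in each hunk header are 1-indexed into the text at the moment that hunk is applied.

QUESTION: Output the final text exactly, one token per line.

Answer: nsjhn
vvrfo
cgfep
cuzr
brs
fcuy

Derivation:
Hunk 1: at line 1 remove [pxyel,jiet,fben] add [gpqv,hetd] -> 6 lines: nsjhn mrhjg gpqv hetd brs fcuy
Hunk 2: at line 1 remove [gpqv,hetd] add [dcj] -> 5 lines: nsjhn mrhjg dcj brs fcuy
Hunk 3: at line 1 remove [mrhjg] add [vvrfo,img] -> 6 lines: nsjhn vvrfo img dcj brs fcuy
Hunk 4: at line 1 remove [img,dcj] add [jvrk,xfio,cuzr] -> 7 lines: nsjhn vvrfo jvrk xfio cuzr brs fcuy
Hunk 5: at line 2 remove [xfio] add [twj,fjlku] -> 8 lines: nsjhn vvrfo jvrk twj fjlku cuzr brs fcuy
Hunk 6: at line 1 remove [jvrk,twj,fjlku] add [cgfep] -> 6 lines: nsjhn vvrfo cgfep cuzr brs fcuy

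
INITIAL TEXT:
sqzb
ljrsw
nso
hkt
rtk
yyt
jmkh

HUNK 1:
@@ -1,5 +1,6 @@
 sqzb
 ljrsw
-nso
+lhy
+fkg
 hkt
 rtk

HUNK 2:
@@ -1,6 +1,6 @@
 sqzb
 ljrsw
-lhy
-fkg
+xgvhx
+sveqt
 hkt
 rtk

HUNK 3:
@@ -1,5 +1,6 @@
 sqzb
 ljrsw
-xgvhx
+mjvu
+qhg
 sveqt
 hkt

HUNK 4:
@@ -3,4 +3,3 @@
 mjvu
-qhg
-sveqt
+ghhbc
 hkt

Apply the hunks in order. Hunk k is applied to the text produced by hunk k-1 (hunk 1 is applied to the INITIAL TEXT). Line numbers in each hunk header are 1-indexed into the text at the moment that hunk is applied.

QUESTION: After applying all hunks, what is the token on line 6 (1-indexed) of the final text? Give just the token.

Answer: rtk

Derivation:
Hunk 1: at line 1 remove [nso] add [lhy,fkg] -> 8 lines: sqzb ljrsw lhy fkg hkt rtk yyt jmkh
Hunk 2: at line 1 remove [lhy,fkg] add [xgvhx,sveqt] -> 8 lines: sqzb ljrsw xgvhx sveqt hkt rtk yyt jmkh
Hunk 3: at line 1 remove [xgvhx] add [mjvu,qhg] -> 9 lines: sqzb ljrsw mjvu qhg sveqt hkt rtk yyt jmkh
Hunk 4: at line 3 remove [qhg,sveqt] add [ghhbc] -> 8 lines: sqzb ljrsw mjvu ghhbc hkt rtk yyt jmkh
Final line 6: rtk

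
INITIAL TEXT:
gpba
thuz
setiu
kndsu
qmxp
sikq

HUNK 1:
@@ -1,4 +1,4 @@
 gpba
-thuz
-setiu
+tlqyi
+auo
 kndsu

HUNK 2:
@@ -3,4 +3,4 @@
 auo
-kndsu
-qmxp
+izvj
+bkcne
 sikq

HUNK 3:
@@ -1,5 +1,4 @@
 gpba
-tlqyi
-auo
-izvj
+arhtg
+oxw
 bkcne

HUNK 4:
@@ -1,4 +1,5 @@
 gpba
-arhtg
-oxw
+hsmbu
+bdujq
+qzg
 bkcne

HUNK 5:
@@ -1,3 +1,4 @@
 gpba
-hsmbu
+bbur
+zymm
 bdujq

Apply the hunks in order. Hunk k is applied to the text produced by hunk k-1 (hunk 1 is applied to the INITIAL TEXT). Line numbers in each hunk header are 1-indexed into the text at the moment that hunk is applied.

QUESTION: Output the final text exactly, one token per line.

Hunk 1: at line 1 remove [thuz,setiu] add [tlqyi,auo] -> 6 lines: gpba tlqyi auo kndsu qmxp sikq
Hunk 2: at line 3 remove [kndsu,qmxp] add [izvj,bkcne] -> 6 lines: gpba tlqyi auo izvj bkcne sikq
Hunk 3: at line 1 remove [tlqyi,auo,izvj] add [arhtg,oxw] -> 5 lines: gpba arhtg oxw bkcne sikq
Hunk 4: at line 1 remove [arhtg,oxw] add [hsmbu,bdujq,qzg] -> 6 lines: gpba hsmbu bdujq qzg bkcne sikq
Hunk 5: at line 1 remove [hsmbu] add [bbur,zymm] -> 7 lines: gpba bbur zymm bdujq qzg bkcne sikq

Answer: gpba
bbur
zymm
bdujq
qzg
bkcne
sikq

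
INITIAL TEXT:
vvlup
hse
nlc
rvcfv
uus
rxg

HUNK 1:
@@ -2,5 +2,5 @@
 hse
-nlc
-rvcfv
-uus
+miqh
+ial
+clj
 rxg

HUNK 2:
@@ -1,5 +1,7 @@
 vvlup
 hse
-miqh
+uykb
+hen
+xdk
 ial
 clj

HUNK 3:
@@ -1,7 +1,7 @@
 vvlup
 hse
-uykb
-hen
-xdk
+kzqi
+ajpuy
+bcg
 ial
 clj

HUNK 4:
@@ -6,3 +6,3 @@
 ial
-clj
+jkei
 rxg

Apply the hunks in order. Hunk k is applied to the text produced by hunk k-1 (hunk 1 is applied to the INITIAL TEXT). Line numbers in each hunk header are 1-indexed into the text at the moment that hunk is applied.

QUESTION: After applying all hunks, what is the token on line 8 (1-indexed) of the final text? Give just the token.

Hunk 1: at line 2 remove [nlc,rvcfv,uus] add [miqh,ial,clj] -> 6 lines: vvlup hse miqh ial clj rxg
Hunk 2: at line 1 remove [miqh] add [uykb,hen,xdk] -> 8 lines: vvlup hse uykb hen xdk ial clj rxg
Hunk 3: at line 1 remove [uykb,hen,xdk] add [kzqi,ajpuy,bcg] -> 8 lines: vvlup hse kzqi ajpuy bcg ial clj rxg
Hunk 4: at line 6 remove [clj] add [jkei] -> 8 lines: vvlup hse kzqi ajpuy bcg ial jkei rxg
Final line 8: rxg

Answer: rxg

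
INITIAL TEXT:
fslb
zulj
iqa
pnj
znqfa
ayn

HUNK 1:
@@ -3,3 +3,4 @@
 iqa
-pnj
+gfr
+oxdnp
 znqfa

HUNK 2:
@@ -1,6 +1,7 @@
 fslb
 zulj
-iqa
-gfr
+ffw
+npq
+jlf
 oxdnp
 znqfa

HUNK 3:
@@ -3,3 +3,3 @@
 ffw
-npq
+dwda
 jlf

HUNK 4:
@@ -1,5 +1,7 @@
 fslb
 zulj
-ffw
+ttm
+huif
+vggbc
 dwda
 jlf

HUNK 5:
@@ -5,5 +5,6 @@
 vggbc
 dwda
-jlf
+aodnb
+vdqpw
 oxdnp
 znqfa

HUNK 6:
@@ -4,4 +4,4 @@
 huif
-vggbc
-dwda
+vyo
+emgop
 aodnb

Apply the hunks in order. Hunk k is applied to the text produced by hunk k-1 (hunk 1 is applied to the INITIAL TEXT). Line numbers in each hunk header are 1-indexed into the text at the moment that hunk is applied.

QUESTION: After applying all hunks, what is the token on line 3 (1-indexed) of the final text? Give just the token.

Answer: ttm

Derivation:
Hunk 1: at line 3 remove [pnj] add [gfr,oxdnp] -> 7 lines: fslb zulj iqa gfr oxdnp znqfa ayn
Hunk 2: at line 1 remove [iqa,gfr] add [ffw,npq,jlf] -> 8 lines: fslb zulj ffw npq jlf oxdnp znqfa ayn
Hunk 3: at line 3 remove [npq] add [dwda] -> 8 lines: fslb zulj ffw dwda jlf oxdnp znqfa ayn
Hunk 4: at line 1 remove [ffw] add [ttm,huif,vggbc] -> 10 lines: fslb zulj ttm huif vggbc dwda jlf oxdnp znqfa ayn
Hunk 5: at line 5 remove [jlf] add [aodnb,vdqpw] -> 11 lines: fslb zulj ttm huif vggbc dwda aodnb vdqpw oxdnp znqfa ayn
Hunk 6: at line 4 remove [vggbc,dwda] add [vyo,emgop] -> 11 lines: fslb zulj ttm huif vyo emgop aodnb vdqpw oxdnp znqfa ayn
Final line 3: ttm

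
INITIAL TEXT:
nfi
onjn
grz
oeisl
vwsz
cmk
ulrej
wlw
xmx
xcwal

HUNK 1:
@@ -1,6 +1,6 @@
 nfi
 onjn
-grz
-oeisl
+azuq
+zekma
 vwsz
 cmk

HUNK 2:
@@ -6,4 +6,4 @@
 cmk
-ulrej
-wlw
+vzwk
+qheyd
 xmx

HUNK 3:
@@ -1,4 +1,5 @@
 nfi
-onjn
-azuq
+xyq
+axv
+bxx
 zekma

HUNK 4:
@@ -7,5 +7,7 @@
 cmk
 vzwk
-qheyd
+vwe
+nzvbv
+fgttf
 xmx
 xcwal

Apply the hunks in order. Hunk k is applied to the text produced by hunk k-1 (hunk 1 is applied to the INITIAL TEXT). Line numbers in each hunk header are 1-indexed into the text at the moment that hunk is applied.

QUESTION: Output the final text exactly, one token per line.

Answer: nfi
xyq
axv
bxx
zekma
vwsz
cmk
vzwk
vwe
nzvbv
fgttf
xmx
xcwal

Derivation:
Hunk 1: at line 1 remove [grz,oeisl] add [azuq,zekma] -> 10 lines: nfi onjn azuq zekma vwsz cmk ulrej wlw xmx xcwal
Hunk 2: at line 6 remove [ulrej,wlw] add [vzwk,qheyd] -> 10 lines: nfi onjn azuq zekma vwsz cmk vzwk qheyd xmx xcwal
Hunk 3: at line 1 remove [onjn,azuq] add [xyq,axv,bxx] -> 11 lines: nfi xyq axv bxx zekma vwsz cmk vzwk qheyd xmx xcwal
Hunk 4: at line 7 remove [qheyd] add [vwe,nzvbv,fgttf] -> 13 lines: nfi xyq axv bxx zekma vwsz cmk vzwk vwe nzvbv fgttf xmx xcwal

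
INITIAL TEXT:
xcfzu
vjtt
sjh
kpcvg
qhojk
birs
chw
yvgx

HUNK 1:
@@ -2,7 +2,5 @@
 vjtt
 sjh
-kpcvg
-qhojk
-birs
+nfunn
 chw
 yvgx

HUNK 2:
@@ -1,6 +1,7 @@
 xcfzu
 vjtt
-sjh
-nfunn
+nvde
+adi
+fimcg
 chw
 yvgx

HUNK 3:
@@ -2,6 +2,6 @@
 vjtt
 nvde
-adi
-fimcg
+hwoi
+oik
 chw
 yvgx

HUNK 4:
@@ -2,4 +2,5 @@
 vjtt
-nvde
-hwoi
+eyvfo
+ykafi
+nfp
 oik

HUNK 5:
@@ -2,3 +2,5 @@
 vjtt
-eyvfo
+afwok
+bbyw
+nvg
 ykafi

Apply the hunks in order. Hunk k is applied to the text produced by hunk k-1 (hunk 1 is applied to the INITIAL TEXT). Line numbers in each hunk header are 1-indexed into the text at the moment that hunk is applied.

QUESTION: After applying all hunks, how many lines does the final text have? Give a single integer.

Hunk 1: at line 2 remove [kpcvg,qhojk,birs] add [nfunn] -> 6 lines: xcfzu vjtt sjh nfunn chw yvgx
Hunk 2: at line 1 remove [sjh,nfunn] add [nvde,adi,fimcg] -> 7 lines: xcfzu vjtt nvde adi fimcg chw yvgx
Hunk 3: at line 2 remove [adi,fimcg] add [hwoi,oik] -> 7 lines: xcfzu vjtt nvde hwoi oik chw yvgx
Hunk 4: at line 2 remove [nvde,hwoi] add [eyvfo,ykafi,nfp] -> 8 lines: xcfzu vjtt eyvfo ykafi nfp oik chw yvgx
Hunk 5: at line 2 remove [eyvfo] add [afwok,bbyw,nvg] -> 10 lines: xcfzu vjtt afwok bbyw nvg ykafi nfp oik chw yvgx
Final line count: 10

Answer: 10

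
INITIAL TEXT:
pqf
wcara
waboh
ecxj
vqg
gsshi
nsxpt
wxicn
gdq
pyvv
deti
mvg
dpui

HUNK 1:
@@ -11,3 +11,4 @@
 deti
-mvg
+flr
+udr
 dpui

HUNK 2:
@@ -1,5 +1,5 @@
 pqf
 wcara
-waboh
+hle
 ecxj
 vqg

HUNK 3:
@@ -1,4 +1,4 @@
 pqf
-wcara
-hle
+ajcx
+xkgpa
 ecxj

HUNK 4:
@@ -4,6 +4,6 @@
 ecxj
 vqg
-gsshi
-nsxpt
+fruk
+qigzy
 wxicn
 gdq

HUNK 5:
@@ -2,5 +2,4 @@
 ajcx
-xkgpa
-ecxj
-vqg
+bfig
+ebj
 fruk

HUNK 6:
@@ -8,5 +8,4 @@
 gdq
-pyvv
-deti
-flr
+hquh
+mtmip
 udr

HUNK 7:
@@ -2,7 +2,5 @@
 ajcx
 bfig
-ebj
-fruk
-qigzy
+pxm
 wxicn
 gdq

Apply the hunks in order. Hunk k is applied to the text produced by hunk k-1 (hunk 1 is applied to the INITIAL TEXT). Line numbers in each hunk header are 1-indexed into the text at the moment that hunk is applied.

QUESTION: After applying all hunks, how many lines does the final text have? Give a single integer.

Answer: 10

Derivation:
Hunk 1: at line 11 remove [mvg] add [flr,udr] -> 14 lines: pqf wcara waboh ecxj vqg gsshi nsxpt wxicn gdq pyvv deti flr udr dpui
Hunk 2: at line 1 remove [waboh] add [hle] -> 14 lines: pqf wcara hle ecxj vqg gsshi nsxpt wxicn gdq pyvv deti flr udr dpui
Hunk 3: at line 1 remove [wcara,hle] add [ajcx,xkgpa] -> 14 lines: pqf ajcx xkgpa ecxj vqg gsshi nsxpt wxicn gdq pyvv deti flr udr dpui
Hunk 4: at line 4 remove [gsshi,nsxpt] add [fruk,qigzy] -> 14 lines: pqf ajcx xkgpa ecxj vqg fruk qigzy wxicn gdq pyvv deti flr udr dpui
Hunk 5: at line 2 remove [xkgpa,ecxj,vqg] add [bfig,ebj] -> 13 lines: pqf ajcx bfig ebj fruk qigzy wxicn gdq pyvv deti flr udr dpui
Hunk 6: at line 8 remove [pyvv,deti,flr] add [hquh,mtmip] -> 12 lines: pqf ajcx bfig ebj fruk qigzy wxicn gdq hquh mtmip udr dpui
Hunk 7: at line 2 remove [ebj,fruk,qigzy] add [pxm] -> 10 lines: pqf ajcx bfig pxm wxicn gdq hquh mtmip udr dpui
Final line count: 10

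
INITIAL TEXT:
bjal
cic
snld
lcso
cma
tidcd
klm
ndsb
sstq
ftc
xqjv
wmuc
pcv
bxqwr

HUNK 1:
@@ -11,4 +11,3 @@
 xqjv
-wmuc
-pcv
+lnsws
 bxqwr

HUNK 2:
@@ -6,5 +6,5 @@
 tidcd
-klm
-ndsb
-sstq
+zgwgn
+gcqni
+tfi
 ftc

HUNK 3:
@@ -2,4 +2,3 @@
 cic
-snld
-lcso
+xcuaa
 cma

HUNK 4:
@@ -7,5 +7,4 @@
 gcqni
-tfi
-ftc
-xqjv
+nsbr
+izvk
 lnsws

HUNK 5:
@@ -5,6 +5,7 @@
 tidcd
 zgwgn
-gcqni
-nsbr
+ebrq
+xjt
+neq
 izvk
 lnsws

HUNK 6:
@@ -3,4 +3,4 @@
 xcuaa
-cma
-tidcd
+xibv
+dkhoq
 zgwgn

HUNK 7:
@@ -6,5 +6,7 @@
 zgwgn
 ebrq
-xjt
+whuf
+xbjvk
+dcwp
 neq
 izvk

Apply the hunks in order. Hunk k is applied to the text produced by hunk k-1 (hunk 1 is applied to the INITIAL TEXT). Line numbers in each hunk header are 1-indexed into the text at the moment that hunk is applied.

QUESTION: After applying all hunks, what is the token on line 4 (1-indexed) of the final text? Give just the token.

Answer: xibv

Derivation:
Hunk 1: at line 11 remove [wmuc,pcv] add [lnsws] -> 13 lines: bjal cic snld lcso cma tidcd klm ndsb sstq ftc xqjv lnsws bxqwr
Hunk 2: at line 6 remove [klm,ndsb,sstq] add [zgwgn,gcqni,tfi] -> 13 lines: bjal cic snld lcso cma tidcd zgwgn gcqni tfi ftc xqjv lnsws bxqwr
Hunk 3: at line 2 remove [snld,lcso] add [xcuaa] -> 12 lines: bjal cic xcuaa cma tidcd zgwgn gcqni tfi ftc xqjv lnsws bxqwr
Hunk 4: at line 7 remove [tfi,ftc,xqjv] add [nsbr,izvk] -> 11 lines: bjal cic xcuaa cma tidcd zgwgn gcqni nsbr izvk lnsws bxqwr
Hunk 5: at line 5 remove [gcqni,nsbr] add [ebrq,xjt,neq] -> 12 lines: bjal cic xcuaa cma tidcd zgwgn ebrq xjt neq izvk lnsws bxqwr
Hunk 6: at line 3 remove [cma,tidcd] add [xibv,dkhoq] -> 12 lines: bjal cic xcuaa xibv dkhoq zgwgn ebrq xjt neq izvk lnsws bxqwr
Hunk 7: at line 6 remove [xjt] add [whuf,xbjvk,dcwp] -> 14 lines: bjal cic xcuaa xibv dkhoq zgwgn ebrq whuf xbjvk dcwp neq izvk lnsws bxqwr
Final line 4: xibv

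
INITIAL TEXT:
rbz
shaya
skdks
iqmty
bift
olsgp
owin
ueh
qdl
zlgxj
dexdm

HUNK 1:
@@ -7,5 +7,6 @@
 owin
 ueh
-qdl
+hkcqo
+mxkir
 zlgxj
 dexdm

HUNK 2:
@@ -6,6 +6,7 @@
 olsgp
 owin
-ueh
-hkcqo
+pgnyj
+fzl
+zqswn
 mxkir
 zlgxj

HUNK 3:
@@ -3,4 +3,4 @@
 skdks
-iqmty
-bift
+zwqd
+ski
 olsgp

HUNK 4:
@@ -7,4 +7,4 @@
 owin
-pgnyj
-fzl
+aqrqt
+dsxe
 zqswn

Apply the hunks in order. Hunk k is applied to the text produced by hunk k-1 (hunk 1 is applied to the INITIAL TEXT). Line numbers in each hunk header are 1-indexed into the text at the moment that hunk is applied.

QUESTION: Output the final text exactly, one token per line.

Answer: rbz
shaya
skdks
zwqd
ski
olsgp
owin
aqrqt
dsxe
zqswn
mxkir
zlgxj
dexdm

Derivation:
Hunk 1: at line 7 remove [qdl] add [hkcqo,mxkir] -> 12 lines: rbz shaya skdks iqmty bift olsgp owin ueh hkcqo mxkir zlgxj dexdm
Hunk 2: at line 6 remove [ueh,hkcqo] add [pgnyj,fzl,zqswn] -> 13 lines: rbz shaya skdks iqmty bift olsgp owin pgnyj fzl zqswn mxkir zlgxj dexdm
Hunk 3: at line 3 remove [iqmty,bift] add [zwqd,ski] -> 13 lines: rbz shaya skdks zwqd ski olsgp owin pgnyj fzl zqswn mxkir zlgxj dexdm
Hunk 4: at line 7 remove [pgnyj,fzl] add [aqrqt,dsxe] -> 13 lines: rbz shaya skdks zwqd ski olsgp owin aqrqt dsxe zqswn mxkir zlgxj dexdm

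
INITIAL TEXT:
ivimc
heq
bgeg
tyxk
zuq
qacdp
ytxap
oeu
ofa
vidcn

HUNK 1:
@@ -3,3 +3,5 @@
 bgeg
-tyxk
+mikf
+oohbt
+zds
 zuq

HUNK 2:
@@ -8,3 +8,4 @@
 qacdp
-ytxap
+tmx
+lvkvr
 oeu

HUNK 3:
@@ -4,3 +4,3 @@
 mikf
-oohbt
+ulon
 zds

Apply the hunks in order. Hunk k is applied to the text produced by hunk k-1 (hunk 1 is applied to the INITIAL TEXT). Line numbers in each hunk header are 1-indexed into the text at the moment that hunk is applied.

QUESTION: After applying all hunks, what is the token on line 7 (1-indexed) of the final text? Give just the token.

Answer: zuq

Derivation:
Hunk 1: at line 3 remove [tyxk] add [mikf,oohbt,zds] -> 12 lines: ivimc heq bgeg mikf oohbt zds zuq qacdp ytxap oeu ofa vidcn
Hunk 2: at line 8 remove [ytxap] add [tmx,lvkvr] -> 13 lines: ivimc heq bgeg mikf oohbt zds zuq qacdp tmx lvkvr oeu ofa vidcn
Hunk 3: at line 4 remove [oohbt] add [ulon] -> 13 lines: ivimc heq bgeg mikf ulon zds zuq qacdp tmx lvkvr oeu ofa vidcn
Final line 7: zuq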